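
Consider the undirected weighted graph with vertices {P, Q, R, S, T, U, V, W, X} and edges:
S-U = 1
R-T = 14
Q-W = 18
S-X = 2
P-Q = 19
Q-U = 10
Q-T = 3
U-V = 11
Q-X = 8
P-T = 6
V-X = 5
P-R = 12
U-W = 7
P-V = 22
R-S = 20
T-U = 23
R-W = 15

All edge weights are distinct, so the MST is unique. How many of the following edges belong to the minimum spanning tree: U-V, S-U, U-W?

2

Kruskal's algorithm — process edges by increasing weight (ties by edge label):
S-U (1): add — endpoints in different components.
S-X (2): add — endpoints in different components.
Q-T (3): add — endpoints in different components.
V-X (5): add — endpoints in different components.
P-T (6): add — endpoints in different components.
U-W (7): add — endpoints in different components.
Q-X (8): add — endpoints in different components.
Q-U (10): skip — U and Q already connected.
U-V (11): skip — U and V already connected.
P-R (12): add — endpoints in different components.
MST edge set: {S-U, S-X, Q-T, V-X, P-T, U-W, Q-X, P-R}.
Of the listed edges, {S-U, U-W} are in the MST → 2.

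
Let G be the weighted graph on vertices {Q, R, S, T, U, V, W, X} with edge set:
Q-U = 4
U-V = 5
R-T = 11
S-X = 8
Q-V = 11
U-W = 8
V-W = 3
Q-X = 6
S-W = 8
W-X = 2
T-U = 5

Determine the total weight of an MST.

38

Kruskal's algorithm — process edges by increasing weight (ties by edge label):
W-X (2): add — endpoints in different components.
V-W (3): add — endpoints in different components.
Q-U (4): add — endpoints in different components.
T-U (5): add — endpoints in different components.
U-V (5): add — endpoints in different components.
Q-X (6): skip — Q and X already connected.
S-W (8): add — endpoints in different components.
S-X (8): skip — S and X already connected.
U-W (8): skip — U and W already connected.
Q-V (11): skip — Q and V already connected.
R-T (11): add — endpoints in different components.
MST edges: W-X, V-W, Q-U, T-U, U-V, S-W, R-T; total weight 2+3+4+5+5+8+11 = 38.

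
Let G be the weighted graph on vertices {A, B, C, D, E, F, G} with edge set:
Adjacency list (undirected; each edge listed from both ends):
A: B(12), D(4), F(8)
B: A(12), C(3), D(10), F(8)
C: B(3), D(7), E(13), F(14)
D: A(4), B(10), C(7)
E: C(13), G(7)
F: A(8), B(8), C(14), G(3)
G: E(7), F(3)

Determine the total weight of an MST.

Prim, starting at G.
Step 1: frontier [F G 3, E G 7] → take F G (3); add F.
Step 2: frontier [A F 8, B F 8, C F 14, E G 7] → take E G (7); add E.
Step 3: frontier [C E 13, A F 8, B F 8, C F 14] → take A F (8); add A.
Step 4: frontier [A D 4, A B 12, C E 13, B F 8, C F 14] → take A D (4); add D.
Step 5: frontier [A B 12, C D 7, B D 10, C E 13, B F 8, C F 14] → take C D (7); add C.
Step 6: frontier [A B 12, B C 3, B D 10, B F 8] → take B C (3); add B.
MST edges: F G, E G, A F, A D, C D, B C; total weight 3+7+8+4+7+3 = 32.

32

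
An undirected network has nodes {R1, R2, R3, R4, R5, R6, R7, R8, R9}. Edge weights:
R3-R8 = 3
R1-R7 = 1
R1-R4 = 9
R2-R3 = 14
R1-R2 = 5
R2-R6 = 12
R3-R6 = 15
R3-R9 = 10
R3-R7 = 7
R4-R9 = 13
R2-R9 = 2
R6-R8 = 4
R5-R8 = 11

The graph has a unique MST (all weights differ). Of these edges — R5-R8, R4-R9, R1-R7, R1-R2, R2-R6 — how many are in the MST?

Kruskal's algorithm — process edges by increasing weight (ties by edge label):
R1-R7 (1): add — endpoints in different components.
R2-R9 (2): add — endpoints in different components.
R3-R8 (3): add — endpoints in different components.
R6-R8 (4): add — endpoints in different components.
R1-R2 (5): add — endpoints in different components.
R3-R7 (7): add — endpoints in different components.
R1-R4 (9): add — endpoints in different components.
R3-R9 (10): skip — R3 and R9 already connected.
R5-R8 (11): add — endpoints in different components.
MST edge set: {R1-R7, R2-R9, R3-R8, R6-R8, R1-R2, R3-R7, R1-R4, R5-R8}.
Of the listed edges, {R5-R8, R1-R7, R1-R2} are in the MST → 3.

3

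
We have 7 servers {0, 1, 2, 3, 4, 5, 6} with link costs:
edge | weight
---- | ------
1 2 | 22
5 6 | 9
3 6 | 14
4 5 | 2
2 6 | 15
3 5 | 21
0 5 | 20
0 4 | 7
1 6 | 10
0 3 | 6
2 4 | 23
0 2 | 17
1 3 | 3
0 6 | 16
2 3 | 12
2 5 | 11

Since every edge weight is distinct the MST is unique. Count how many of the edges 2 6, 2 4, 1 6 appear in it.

Kruskal: consider edges lightest-first.
4 5 (2): add. Components now {0} {1} {2} {3} {4,5} {6}
1 3 (3): add. Components now {0} {1,3} {2} {4,5} {6}
0 3 (6): add. Components now {0,1,3} {2} {4,5} {6}
0 4 (7): add. Components now {0,1,3,4,5} {2} {6}
5 6 (9): add. Components now {0,1,3,4,5,6} {2}
1 6 (10): skip — 1 and 6 already connected.
2 5 (11): add. Components now {0,1,2,3,4,5,6}
MST edge set: {4 5, 1 3, 0 3, 0 4, 5 6, 2 5}.
Of the listed edges, {} are in the MST → 0.

0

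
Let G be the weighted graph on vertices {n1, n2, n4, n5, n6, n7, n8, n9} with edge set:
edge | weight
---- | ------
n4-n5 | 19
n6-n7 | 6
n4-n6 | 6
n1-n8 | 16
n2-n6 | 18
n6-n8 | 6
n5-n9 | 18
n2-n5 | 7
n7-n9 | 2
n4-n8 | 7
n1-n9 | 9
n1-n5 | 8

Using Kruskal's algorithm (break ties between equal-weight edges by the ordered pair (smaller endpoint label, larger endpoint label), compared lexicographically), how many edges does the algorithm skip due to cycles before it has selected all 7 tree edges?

Kruskal's algorithm — process edges by increasing weight (ties by edge label):
n7-n9 (2): add — endpoints in different components.
n4-n6 (6): add — endpoints in different components.
n6-n7 (6): add — endpoints in different components.
n6-n8 (6): add — endpoints in different components.
n2-n5 (7): add — endpoints in different components.
n4-n8 (7): skip — n4 and n8 already connected.
n1-n5 (8): add — endpoints in different components.
n1-n9 (9): add — endpoints in different components.
Edges rejected before the tree was complete: 1.

1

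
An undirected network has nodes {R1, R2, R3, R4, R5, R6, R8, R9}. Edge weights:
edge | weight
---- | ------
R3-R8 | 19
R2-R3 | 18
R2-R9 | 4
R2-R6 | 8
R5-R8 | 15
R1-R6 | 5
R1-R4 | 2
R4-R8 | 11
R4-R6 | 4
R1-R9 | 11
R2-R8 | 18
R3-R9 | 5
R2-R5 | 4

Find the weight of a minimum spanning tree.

38

Sort edges by weight, then run Kruskal:
R1-R4 (2): add — endpoints in different components.
R2-R5 (4): add — endpoints in different components.
R2-R9 (4): add — endpoints in different components.
R4-R6 (4): add — endpoints in different components.
R1-R6 (5): skip — R1 and R6 already connected.
R3-R9 (5): add — endpoints in different components.
R2-R6 (8): add — endpoints in different components.
R1-R9 (11): skip — R1 and R9 already connected.
R4-R8 (11): add — endpoints in different components.
MST edges: R1-R4, R2-R5, R2-R9, R4-R6, R3-R9, R2-R6, R4-R8; total weight 2+4+4+4+5+8+11 = 38.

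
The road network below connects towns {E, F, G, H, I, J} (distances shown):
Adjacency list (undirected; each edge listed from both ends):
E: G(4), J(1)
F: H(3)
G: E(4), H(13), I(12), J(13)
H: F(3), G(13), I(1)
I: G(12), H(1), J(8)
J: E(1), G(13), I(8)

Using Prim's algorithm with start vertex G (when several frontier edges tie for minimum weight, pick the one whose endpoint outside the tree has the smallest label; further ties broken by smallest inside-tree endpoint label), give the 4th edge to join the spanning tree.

H-I

Grow the tree from G using Prim:
Step 1: cheapest edge leaving the tree is E–G (4); add E.
Step 2: cheapest edge leaving the tree is E–J (1); add J.
Step 3: cheapest edge leaving the tree is I–J (8); add I.
Step 4: cheapest edge leaving the tree is H–I (1); add H.
Step 5: cheapest edge leaving the tree is F–H (3); add F.
The 4th edge added is H–I.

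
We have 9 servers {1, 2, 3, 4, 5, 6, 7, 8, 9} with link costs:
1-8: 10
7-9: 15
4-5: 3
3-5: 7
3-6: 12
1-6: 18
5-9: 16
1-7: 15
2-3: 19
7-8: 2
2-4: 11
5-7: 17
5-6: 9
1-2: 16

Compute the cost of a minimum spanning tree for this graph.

73

Grow the tree from 4 using Prim:
Step 1: cheapest edge leaving the tree is 4-5 (3); add 5.
Step 2: cheapest edge leaving the tree is 3-5 (7); add 3.
Step 3: cheapest edge leaving the tree is 5-6 (9); add 6.
Step 4: cheapest edge leaving the tree is 2-4 (11); add 2.
Step 5: cheapest edge leaving the tree is 1-2 (16); add 1.
Step 6: cheapest edge leaving the tree is 1-8 (10); add 8.
Step 7: cheapest edge leaving the tree is 7-8 (2); add 7.
Step 8: cheapest edge leaving the tree is 7-9 (15); add 9.
MST edges: 4-5, 3-5, 5-6, 2-4, 1-2, 1-8, 7-8, 7-9; total weight 3+7+9+11+16+10+2+15 = 73.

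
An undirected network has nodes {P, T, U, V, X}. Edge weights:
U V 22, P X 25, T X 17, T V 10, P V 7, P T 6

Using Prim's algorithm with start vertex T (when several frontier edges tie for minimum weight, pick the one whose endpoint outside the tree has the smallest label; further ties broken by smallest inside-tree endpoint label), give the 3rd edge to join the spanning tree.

T-X

Prim, starting at T.
Step 1: cheapest edge leaving the tree is P T (6); add P.
Step 2: cheapest edge leaving the tree is P V (7); add V.
Step 3: cheapest edge leaving the tree is T X (17); add X.
Step 4: cheapest edge leaving the tree is U V (22); add U.
The 3rd edge added is T X.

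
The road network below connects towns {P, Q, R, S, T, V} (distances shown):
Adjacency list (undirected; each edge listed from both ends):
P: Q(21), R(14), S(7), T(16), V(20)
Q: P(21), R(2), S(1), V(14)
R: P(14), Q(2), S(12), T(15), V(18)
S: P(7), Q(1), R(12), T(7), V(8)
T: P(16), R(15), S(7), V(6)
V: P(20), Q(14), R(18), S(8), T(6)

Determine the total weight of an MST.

Sort edges by weight, then run Kruskal:
Q-S (1): add — endpoints in different components.
Q-R (2): add — endpoints in different components.
T-V (6): add — endpoints in different components.
P-S (7): add — endpoints in different components.
S-T (7): add — endpoints in different components.
MST edges: Q-S, Q-R, T-V, P-S, S-T; total weight 1+2+6+7+7 = 23.

23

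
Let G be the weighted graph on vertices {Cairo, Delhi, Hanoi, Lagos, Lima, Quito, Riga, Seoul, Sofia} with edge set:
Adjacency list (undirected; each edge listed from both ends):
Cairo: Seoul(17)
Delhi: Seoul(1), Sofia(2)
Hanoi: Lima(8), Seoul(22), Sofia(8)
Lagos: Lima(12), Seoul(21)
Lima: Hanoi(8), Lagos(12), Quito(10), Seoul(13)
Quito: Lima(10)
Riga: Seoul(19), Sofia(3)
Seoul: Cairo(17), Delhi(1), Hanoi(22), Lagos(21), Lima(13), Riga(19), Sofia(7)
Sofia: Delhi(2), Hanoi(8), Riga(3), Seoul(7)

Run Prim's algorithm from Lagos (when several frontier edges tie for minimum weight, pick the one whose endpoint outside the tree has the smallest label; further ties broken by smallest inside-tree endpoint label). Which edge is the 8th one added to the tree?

Prim, starting at Lagos.
Step 1: frontier [Lagos Lima 12, Lagos Seoul 21] → take Lagos Lima (12); add Lima.
Step 2: frontier [Lagos Seoul 21, Hanoi Lima 8, Lima Quito 10, Lima Seoul 13] → take Hanoi Lima (8); add Hanoi.
Step 3: frontier [Hanoi Sofia 8, Hanoi Seoul 22, Lagos Seoul 21, Lima Quito 10, Lima Seoul 13] → take Hanoi Sofia (8); add Sofia.
Step 4: frontier [Hanoi Seoul 22, Lagos Seoul 21, Lima Quito 10, Lima Seoul 13, Delhi Sofia 2, Riga Sofia 3, Seoul Sofia 7] → take Delhi Sofia (2); add Delhi.
Step 5: frontier [Delhi Seoul 1, Hanoi Seoul 22, Lagos Seoul 21, Lima Quito 10, Lima Seoul 13, Riga Sofia 3, Seoul Sofia 7] → take Delhi Seoul (1); add Seoul.
Step 6: frontier [Lima Quito 10, Cairo Seoul 17, Riga Seoul 19, Riga Sofia 3] → take Riga Sofia (3); add Riga.
Step 7: frontier [Lima Quito 10, Cairo Seoul 17] → take Lima Quito (10); add Quito.
Step 8: frontier [Cairo Seoul 17] → take Cairo Seoul (17); add Cairo.
The 8th edge added is Cairo Seoul.

Cairo-Seoul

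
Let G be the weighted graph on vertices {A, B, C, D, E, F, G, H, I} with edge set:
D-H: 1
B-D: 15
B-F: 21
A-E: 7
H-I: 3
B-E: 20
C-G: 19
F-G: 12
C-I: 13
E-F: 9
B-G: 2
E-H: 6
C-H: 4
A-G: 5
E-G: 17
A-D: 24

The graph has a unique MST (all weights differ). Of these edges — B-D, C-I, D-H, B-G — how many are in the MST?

Sort edges by weight, then run Kruskal:
D-H (1): add — endpoints in different components.
B-G (2): add — endpoints in different components.
H-I (3): add — endpoints in different components.
C-H (4): add — endpoints in different components.
A-G (5): add — endpoints in different components.
E-H (6): add — endpoints in different components.
A-E (7): add — endpoints in different components.
E-F (9): add — endpoints in different components.
MST edge set: {D-H, B-G, H-I, C-H, A-G, E-H, A-E, E-F}.
Of the listed edges, {D-H, B-G} are in the MST → 2.

2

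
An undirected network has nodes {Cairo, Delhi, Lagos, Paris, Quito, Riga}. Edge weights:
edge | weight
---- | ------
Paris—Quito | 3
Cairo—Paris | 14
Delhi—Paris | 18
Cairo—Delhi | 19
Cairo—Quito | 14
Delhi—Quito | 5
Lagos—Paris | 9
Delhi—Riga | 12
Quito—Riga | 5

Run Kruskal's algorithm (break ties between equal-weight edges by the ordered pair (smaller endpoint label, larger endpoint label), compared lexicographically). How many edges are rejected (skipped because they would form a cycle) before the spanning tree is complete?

Sort edges by weight, then run Kruskal:
Paris—Quito (3): add. Components now {Cairo} {Riga} {Delhi} {Paris,Quito} {Lagos}
Delhi—Quito (5): add. Components now {Cairo} {Riga} {Delhi,Paris,Quito} {Lagos}
Quito—Riga (5): add. Components now {Cairo} {Delhi,Paris,Quito,Riga} {Lagos}
Lagos—Paris (9): add. Components now {Cairo} {Delhi,Lagos,Paris,Quito,Riga}
Delhi—Riga (12): skip — Riga and Delhi already connected.
Cairo—Paris (14): add. Components now {Cairo,Delhi,Lagos,Paris,Quito,Riga}
Edges rejected before the tree was complete: 1.

1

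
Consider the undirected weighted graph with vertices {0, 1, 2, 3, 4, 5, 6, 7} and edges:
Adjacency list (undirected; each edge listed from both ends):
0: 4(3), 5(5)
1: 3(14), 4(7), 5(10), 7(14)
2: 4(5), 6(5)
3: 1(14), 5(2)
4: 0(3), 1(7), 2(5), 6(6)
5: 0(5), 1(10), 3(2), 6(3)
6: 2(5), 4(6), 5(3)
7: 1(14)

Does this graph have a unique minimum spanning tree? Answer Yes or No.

No

Kruskal: consider edges lightest-first.
3—5 (2): add — endpoints in different components.
0—4 (3): add — endpoints in different components.
5—6 (3): add — endpoints in different components.
0—5 (5): add — endpoints in different components.
2—4 (5): add — endpoints in different components.
2—6 (5): skip — 2 and 6 already connected.
4—6 (6): skip — 4 and 6 already connected.
1—4 (7): add — endpoints in different components.
1—5 (10): skip — 1 and 5 already connected.
1—3 (14): skip — 1 and 3 already connected.
1—7 (14): add — endpoints in different components.
Non-tree edge 2—6 has weight 5, equal to the heaviest edge on its tree cycle — swapping gives another MST of the same weight. Not unique.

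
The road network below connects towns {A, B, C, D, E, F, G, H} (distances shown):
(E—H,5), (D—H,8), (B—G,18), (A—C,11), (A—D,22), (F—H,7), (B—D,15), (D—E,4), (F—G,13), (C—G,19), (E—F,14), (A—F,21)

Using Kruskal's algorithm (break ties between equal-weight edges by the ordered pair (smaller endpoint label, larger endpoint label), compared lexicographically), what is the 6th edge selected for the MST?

B-D

Kruskal: consider edges lightest-first.
D—E (4): add — endpoints in different components.
E—H (5): add — endpoints in different components.
F—H (7): add — endpoints in different components.
D—H (8): skip — D and H already connected.
A—C (11): add — endpoints in different components.
F—G (13): add — endpoints in different components.
E—F (14): skip — E and F already connected.
B—D (15): add — endpoints in different components.
B—G (18): skip — B and G already connected.
C—G (19): add — endpoints in different components.
The 6th edge added is B—D.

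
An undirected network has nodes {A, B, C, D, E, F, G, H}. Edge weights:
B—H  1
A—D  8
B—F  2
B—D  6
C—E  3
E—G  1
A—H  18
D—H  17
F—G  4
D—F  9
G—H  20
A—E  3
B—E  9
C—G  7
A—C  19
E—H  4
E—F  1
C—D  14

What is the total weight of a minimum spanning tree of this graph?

17

Prim, starting at H.
Step 1: cheapest edge leaving the tree is B—H (1); add B.
Step 2: cheapest edge leaving the tree is B—F (2); add F.
Step 3: cheapest edge leaving the tree is E—F (1); add E.
Step 4: cheapest edge leaving the tree is E—G (1); add G.
Step 5: cheapest edge leaving the tree is A—E (3); add A.
Step 6: cheapest edge leaving the tree is C—E (3); add C.
Step 7: cheapest edge leaving the tree is B—D (6); add D.
MST edges: B—H, B—F, E—F, E—G, A—E, C—E, B—D; total weight 1+2+1+1+3+3+6 = 17.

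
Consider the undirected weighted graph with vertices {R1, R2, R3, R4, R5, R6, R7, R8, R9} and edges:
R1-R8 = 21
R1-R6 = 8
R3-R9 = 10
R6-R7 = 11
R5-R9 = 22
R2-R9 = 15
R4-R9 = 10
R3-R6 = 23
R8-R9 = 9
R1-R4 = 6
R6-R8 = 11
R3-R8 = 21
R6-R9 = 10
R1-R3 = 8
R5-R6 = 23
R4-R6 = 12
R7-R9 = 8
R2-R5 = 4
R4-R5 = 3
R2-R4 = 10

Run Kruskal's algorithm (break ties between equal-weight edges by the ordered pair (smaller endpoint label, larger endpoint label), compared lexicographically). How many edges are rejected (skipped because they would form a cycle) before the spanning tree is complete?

1

Sort edges by weight, then run Kruskal:
R4-R5 (3): add — endpoints in different components.
R2-R5 (4): add — endpoints in different components.
R1-R4 (6): add — endpoints in different components.
R1-R3 (8): add — endpoints in different components.
R1-R6 (8): add — endpoints in different components.
R7-R9 (8): add — endpoints in different components.
R8-R9 (9): add — endpoints in different components.
R2-R4 (10): skip — R4 and R2 already connected.
R3-R9 (10): add — endpoints in different components.
Edges rejected before the tree was complete: 1.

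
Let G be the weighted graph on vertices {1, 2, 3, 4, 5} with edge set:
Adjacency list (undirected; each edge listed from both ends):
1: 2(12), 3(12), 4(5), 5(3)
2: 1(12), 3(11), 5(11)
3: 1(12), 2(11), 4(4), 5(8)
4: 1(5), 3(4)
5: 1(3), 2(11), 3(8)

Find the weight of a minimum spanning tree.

Grow the tree from 5 using Prim:
Step 1: frontier [1—5 3, 3—5 8, 2—5 11] → take 1—5 (3); add 1.
Step 2: frontier [1—4 5, 1—2 12, 1—3 12, 3—5 8, 2—5 11] → take 1—4 (5); add 4.
Step 3: frontier [1—2 12, 1—3 12, 3—4 4, 3—5 8, 2—5 11] → take 3—4 (4); add 3.
Step 4: frontier [1—2 12, 2—3 11, 2—5 11] → take 2—3 (11); add 2.
MST edges: 1—5, 1—4, 3—4, 2—3; total weight 3+5+4+11 = 23.

23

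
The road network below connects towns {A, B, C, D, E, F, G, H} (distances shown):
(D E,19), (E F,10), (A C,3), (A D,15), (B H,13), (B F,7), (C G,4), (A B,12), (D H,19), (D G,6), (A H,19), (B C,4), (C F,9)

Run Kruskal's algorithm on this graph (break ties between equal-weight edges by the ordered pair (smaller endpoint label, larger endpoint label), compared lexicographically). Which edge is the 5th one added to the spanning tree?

Kruskal's algorithm — process edges by increasing weight (ties by edge label):
A C (3): add — endpoints in different components.
B C (4): add — endpoints in different components.
C G (4): add — endpoints in different components.
D G (6): add — endpoints in different components.
B F (7): add — endpoints in different components.
C F (9): skip — C and F already connected.
E F (10): add — endpoints in different components.
A B (12): skip — A and B already connected.
B H (13): add — endpoints in different components.
The 5th edge added is B F.

B-F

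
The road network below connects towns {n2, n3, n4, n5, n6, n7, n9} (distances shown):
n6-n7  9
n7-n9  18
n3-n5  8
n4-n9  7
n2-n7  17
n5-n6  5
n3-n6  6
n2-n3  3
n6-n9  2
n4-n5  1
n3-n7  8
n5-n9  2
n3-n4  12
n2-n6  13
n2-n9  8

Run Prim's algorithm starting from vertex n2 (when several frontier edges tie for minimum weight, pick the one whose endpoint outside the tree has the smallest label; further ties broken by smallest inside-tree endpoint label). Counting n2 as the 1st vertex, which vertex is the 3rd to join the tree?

n6

Prim, starting at n2.
Step 1: cheapest edge leaving the tree is n2-n3 (3); add n3.
Step 2: cheapest edge leaving the tree is n3-n6 (6); add n6.
Step 3: cheapest edge leaving the tree is n6-n9 (2); add n9.
Step 4: cheapest edge leaving the tree is n5-n9 (2); add n5.
Step 5: cheapest edge leaving the tree is n4-n5 (1); add n4.
Step 6: cheapest edge leaving the tree is n3-n7 (8); add n7.
Vertex order: n2, n3, n6, n9, n5, n4, n7. The 3rd vertex is n6.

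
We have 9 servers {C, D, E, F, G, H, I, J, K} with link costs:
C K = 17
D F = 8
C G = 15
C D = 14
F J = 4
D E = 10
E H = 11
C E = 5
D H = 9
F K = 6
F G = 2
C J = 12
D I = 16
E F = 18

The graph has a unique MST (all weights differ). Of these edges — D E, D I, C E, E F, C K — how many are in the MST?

Kruskal's algorithm — process edges by increasing weight (ties by edge label):
F G (2): add — endpoints in different components.
F J (4): add — endpoints in different components.
C E (5): add — endpoints in different components.
F K (6): add — endpoints in different components.
D F (8): add — endpoints in different components.
D H (9): add — endpoints in different components.
D E (10): add — endpoints in different components.
E H (11): skip — E and H already connected.
C J (12): skip — C and J already connected.
C D (14): skip — C and D already connected.
C G (15): skip — C and G already connected.
D I (16): add — endpoints in different components.
MST edge set: {F G, F J, C E, F K, D F, D H, D E, D I}.
Of the listed edges, {D E, D I, C E} are in the MST → 3.

3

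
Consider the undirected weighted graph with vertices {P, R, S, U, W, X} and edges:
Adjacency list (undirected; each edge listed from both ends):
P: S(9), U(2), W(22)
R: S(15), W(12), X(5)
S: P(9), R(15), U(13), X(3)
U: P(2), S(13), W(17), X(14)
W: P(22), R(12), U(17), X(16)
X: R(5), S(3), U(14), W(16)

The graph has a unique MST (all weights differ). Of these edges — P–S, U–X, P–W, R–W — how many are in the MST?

Sort edges by weight, then run Kruskal:
P–U (2): add. Components now {W} {X} {P,U} {S} {R}
S–X (3): add. Components now {W} {S,X} {P,U} {R}
R–X (5): add. Components now {W} {R,S,X} {P,U}
P–S (9): add. Components now {W} {P,R,S,U,X}
R–W (12): add. Components now {P,R,S,U,W,X}
MST edge set: {P–U, S–X, R–X, P–S, R–W}.
Of the listed edges, {P–S, R–W} are in the MST → 2.

2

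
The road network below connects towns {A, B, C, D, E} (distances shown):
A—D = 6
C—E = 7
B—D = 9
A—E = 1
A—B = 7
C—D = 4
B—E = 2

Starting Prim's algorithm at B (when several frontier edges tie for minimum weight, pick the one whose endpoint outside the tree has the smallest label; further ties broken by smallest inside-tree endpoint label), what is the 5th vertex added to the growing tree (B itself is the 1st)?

C

Prim, starting at B.
Step 1: cheapest edge leaving the tree is B—E (2); add E.
Step 2: cheapest edge leaving the tree is A—E (1); add A.
Step 3: cheapest edge leaving the tree is A—D (6); add D.
Step 4: cheapest edge leaving the tree is C—D (4); add C.
Vertex order: B, E, A, D, C. The 5th vertex is C.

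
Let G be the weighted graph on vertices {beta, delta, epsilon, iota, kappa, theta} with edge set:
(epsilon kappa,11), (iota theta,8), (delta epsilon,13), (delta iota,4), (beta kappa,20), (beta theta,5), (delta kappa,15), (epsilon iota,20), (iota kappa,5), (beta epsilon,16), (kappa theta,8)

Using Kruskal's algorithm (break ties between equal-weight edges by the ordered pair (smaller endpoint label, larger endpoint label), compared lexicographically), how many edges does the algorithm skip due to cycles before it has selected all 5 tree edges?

Sort edges by weight, then run Kruskal:
delta iota (4): add — endpoints in different components.
beta theta (5): add — endpoints in different components.
iota kappa (5): add — endpoints in different components.
iota theta (8): add — endpoints in different components.
kappa theta (8): skip — theta and kappa already connected.
epsilon kappa (11): add — endpoints in different components.
Edges rejected before the tree was complete: 1.

1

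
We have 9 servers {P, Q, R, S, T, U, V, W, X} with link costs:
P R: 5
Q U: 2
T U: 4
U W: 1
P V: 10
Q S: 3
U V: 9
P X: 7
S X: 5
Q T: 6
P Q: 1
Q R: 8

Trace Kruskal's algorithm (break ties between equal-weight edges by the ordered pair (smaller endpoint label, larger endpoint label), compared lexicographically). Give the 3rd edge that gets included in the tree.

Kruskal's algorithm — process edges by increasing weight (ties by edge label):
P Q (1): add — endpoints in different components.
U W (1): add — endpoints in different components.
Q U (2): add — endpoints in different components.
Q S (3): add — endpoints in different components.
T U (4): add — endpoints in different components.
P R (5): add — endpoints in different components.
S X (5): add — endpoints in different components.
Q T (6): skip — T and Q already connected.
P X (7): skip — P and X already connected.
Q R (8): skip — R and Q already connected.
U V (9): add — endpoints in different components.
The 3rd edge added is Q U.

Q-U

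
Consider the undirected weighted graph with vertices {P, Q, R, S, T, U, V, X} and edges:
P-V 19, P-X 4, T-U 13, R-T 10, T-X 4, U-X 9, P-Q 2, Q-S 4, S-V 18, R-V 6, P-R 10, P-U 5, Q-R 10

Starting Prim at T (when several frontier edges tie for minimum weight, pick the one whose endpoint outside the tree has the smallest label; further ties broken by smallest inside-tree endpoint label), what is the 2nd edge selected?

Prim's algorithm from T:
Step 1: cheapest edge leaving the tree is T-X (4); add X.
Step 2: cheapest edge leaving the tree is P-X (4); add P.
Step 3: cheapest edge leaving the tree is P-Q (2); add Q.
Step 4: cheapest edge leaving the tree is Q-S (4); add S.
Step 5: cheapest edge leaving the tree is P-U (5); add U.
Step 6: cheapest edge leaving the tree is P-R (10); add R.
Step 7: cheapest edge leaving the tree is R-V (6); add V.
The 2nd edge added is P-X.

P-X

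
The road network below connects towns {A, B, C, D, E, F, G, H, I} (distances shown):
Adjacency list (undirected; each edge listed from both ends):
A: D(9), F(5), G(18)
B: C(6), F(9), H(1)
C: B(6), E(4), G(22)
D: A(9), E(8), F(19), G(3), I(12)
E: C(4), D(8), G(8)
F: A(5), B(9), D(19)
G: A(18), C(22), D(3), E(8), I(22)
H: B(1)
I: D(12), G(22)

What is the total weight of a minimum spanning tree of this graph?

Kruskal: consider edges lightest-first.
B-H (1): add — endpoints in different components.
D-G (3): add — endpoints in different components.
C-E (4): add — endpoints in different components.
A-F (5): add — endpoints in different components.
B-C (6): add — endpoints in different components.
D-E (8): add — endpoints in different components.
E-G (8): skip — E and G already connected.
A-D (9): add — endpoints in different components.
B-F (9): skip — B and F already connected.
D-I (12): add — endpoints in different components.
MST edges: B-H, D-G, C-E, A-F, B-C, D-E, A-D, D-I; total weight 1+3+4+5+6+8+9+12 = 48.

48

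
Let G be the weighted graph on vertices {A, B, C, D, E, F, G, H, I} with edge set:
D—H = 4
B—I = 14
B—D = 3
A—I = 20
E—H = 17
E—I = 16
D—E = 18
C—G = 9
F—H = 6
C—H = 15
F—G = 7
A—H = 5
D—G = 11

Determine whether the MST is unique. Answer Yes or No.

Sort edges by weight, then run Kruskal:
B—D (3): add — endpoints in different components.
D—H (4): add — endpoints in different components.
A—H (5): add — endpoints in different components.
F—H (6): add — endpoints in different components.
F—G (7): add — endpoints in different components.
C—G (9): add — endpoints in different components.
D—G (11): skip — D and G already connected.
B—I (14): add — endpoints in different components.
C—H (15): skip — C and H already connected.
E—I (16): add — endpoints in different components.
Every non-tree edge has weight strictly greater than the heaviest edge on the tree path between its endpoints, so the MST is unique.

Yes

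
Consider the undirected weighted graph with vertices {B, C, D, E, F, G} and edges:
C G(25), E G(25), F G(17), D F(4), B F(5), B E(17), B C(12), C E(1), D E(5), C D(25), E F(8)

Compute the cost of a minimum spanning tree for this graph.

32

Kruskal's algorithm — process edges by increasing weight (ties by edge label):
C E (1): add. Components now {B} {C,E} {D} {F} {G}
D F (4): add. Components now {B} {C,E} {D,F} {G}
B F (5): add. Components now {B,D,F} {C,E} {G}
D E (5): add. Components now {B,C,D,E,F} {G}
E F (8): skip — E and F already connected.
B C (12): skip — B and C already connected.
B E (17): skip — B and E already connected.
F G (17): add. Components now {B,C,D,E,F,G}
MST edges: C E, D F, B F, D E, F G; total weight 1+4+5+5+17 = 32.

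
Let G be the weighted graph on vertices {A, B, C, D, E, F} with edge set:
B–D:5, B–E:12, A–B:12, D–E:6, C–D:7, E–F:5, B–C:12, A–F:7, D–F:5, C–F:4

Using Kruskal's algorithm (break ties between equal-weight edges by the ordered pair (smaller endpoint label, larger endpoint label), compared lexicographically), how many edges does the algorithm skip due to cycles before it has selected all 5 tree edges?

1

Kruskal's algorithm — process edges by increasing weight (ties by edge label):
C–F (4): add — endpoints in different components.
B–D (5): add — endpoints in different components.
D–F (5): add — endpoints in different components.
E–F (5): add — endpoints in different components.
D–E (6): skip — D and E already connected.
A–F (7): add — endpoints in different components.
Edges rejected before the tree was complete: 1.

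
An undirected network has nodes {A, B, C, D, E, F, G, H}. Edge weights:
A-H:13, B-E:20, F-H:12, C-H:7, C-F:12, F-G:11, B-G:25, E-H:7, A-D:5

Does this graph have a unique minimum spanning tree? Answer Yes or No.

No

Kruskal: consider edges lightest-first.
A-D (5): add — endpoints in different components.
C-H (7): add — endpoints in different components.
E-H (7): add — endpoints in different components.
F-G (11): add — endpoints in different components.
C-F (12): add — endpoints in different components.
F-H (12): skip — F and H already connected.
A-H (13): add — endpoints in different components.
B-E (20): add — endpoints in different components.
Non-tree edge F-H has weight 12, equal to the heaviest edge on its tree cycle — swapping gives another MST of the same weight. Not unique.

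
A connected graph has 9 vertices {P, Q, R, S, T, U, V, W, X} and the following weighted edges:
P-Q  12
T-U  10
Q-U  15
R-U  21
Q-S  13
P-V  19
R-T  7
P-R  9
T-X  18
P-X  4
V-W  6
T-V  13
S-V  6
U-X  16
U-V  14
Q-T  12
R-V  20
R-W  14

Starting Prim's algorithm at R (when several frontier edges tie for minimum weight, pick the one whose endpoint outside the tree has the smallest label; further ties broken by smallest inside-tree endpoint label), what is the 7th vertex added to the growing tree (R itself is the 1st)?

Prim, starting at R.
Step 1: cheapest edge leaving the tree is R-T (7); add T.
Step 2: cheapest edge leaving the tree is P-R (9); add P.
Step 3: cheapest edge leaving the tree is P-X (4); add X.
Step 4: cheapest edge leaving the tree is T-U (10); add U.
Step 5: cheapest edge leaving the tree is P-Q (12); add Q.
Step 6: cheapest edge leaving the tree is Q-S (13); add S.
Step 7: cheapest edge leaving the tree is S-V (6); add V.
Step 8: cheapest edge leaving the tree is V-W (6); add W.
Vertex order: R, T, P, X, U, Q, S, V, W. The 7th vertex is S.

S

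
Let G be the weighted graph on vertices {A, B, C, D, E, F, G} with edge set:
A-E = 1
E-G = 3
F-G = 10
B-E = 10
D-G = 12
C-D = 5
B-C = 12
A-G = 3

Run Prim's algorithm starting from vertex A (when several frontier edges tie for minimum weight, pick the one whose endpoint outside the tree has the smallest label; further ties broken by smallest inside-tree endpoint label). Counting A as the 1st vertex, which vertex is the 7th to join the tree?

Prim's algorithm from A:
Step 1: frontier [A-E 1, A-G 3] → take A-E (1); add E.
Step 2: frontier [A-G 3, E-G 3, B-E 10] → take A-G (3); add G.
Step 3: frontier [B-E 10, F-G 10, D-G 12] → take B-E (10); add B.
Step 4: frontier [B-C 12, F-G 10, D-G 12] → take F-G (10); add F.
Step 5: frontier [B-C 12, D-G 12] → take B-C (12); add C.
Step 6: frontier [C-D 5, D-G 12] → take C-D (5); add D.
Vertex order: A, E, G, B, F, C, D. The 7th vertex is D.

D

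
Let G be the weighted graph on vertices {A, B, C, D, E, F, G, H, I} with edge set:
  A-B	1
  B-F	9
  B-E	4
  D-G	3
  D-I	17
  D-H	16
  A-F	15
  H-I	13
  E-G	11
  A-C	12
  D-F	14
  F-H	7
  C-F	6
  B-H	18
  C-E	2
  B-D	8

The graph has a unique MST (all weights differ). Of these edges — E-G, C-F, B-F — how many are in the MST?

1

Kruskal: consider edges lightest-first.
A-B (1): add — endpoints in different components.
C-E (2): add — endpoints in different components.
D-G (3): add — endpoints in different components.
B-E (4): add — endpoints in different components.
C-F (6): add — endpoints in different components.
F-H (7): add — endpoints in different components.
B-D (8): add — endpoints in different components.
B-F (9): skip — B and F already connected.
E-G (11): skip — E and G already connected.
A-C (12): skip — A and C already connected.
H-I (13): add — endpoints in different components.
MST edge set: {A-B, C-E, D-G, B-E, C-F, F-H, B-D, H-I}.
Of the listed edges, {C-F} are in the MST → 1.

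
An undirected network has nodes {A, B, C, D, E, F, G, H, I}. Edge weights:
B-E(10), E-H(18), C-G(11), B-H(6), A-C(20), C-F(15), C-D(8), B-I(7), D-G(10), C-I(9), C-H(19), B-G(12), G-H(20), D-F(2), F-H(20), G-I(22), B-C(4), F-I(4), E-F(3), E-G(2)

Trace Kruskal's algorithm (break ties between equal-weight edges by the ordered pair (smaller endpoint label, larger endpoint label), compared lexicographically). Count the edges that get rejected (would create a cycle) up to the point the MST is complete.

9

Kruskal: consider edges lightest-first.
D-F (2): add — endpoints in different components.
E-G (2): add — endpoints in different components.
E-F (3): add — endpoints in different components.
B-C (4): add — endpoints in different components.
F-I (4): add — endpoints in different components.
B-H (6): add — endpoints in different components.
B-I (7): add — endpoints in different components.
C-D (8): skip — C and D already connected.
C-I (9): skip — C and I already connected.
B-E (10): skip — B and E already connected.
D-G (10): skip — D and G already connected.
C-G (11): skip — C and G already connected.
B-G (12): skip — B and G already connected.
C-F (15): skip — C and F already connected.
E-H (18): skip — E and H already connected.
C-H (19): skip — C and H already connected.
A-C (20): add — endpoints in different components.
Edges rejected before the tree was complete: 9.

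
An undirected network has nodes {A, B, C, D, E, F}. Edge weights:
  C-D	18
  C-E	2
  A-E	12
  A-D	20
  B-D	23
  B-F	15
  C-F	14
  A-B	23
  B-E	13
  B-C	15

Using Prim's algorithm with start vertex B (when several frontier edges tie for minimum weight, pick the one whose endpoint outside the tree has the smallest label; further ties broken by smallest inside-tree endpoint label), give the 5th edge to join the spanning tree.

C-D

Grow the tree from B using Prim:
Step 1: frontier [B-E 13, B-C 15, B-F 15, A-B 23, B-D 23] → take B-E (13); add E.
Step 2: frontier [B-C 15, B-F 15, A-B 23, B-D 23, C-E 2, A-E 12] → take C-E (2); add C.
Step 3: frontier [B-F 15, A-B 23, B-D 23, C-F 14, C-D 18, A-E 12] → take A-E (12); add A.
Step 4: frontier [A-D 20, B-F 15, B-D 23, C-F 14, C-D 18] → take C-F (14); add F.
Step 5: frontier [A-D 20, B-D 23, C-D 18] → take C-D (18); add D.
The 5th edge added is C-D.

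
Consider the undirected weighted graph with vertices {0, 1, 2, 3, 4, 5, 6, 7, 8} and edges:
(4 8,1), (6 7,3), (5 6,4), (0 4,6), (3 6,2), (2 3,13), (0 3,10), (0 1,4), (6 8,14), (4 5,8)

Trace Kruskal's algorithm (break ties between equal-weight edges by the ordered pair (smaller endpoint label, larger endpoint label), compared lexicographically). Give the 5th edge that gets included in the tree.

Kruskal: consider edges lightest-first.
4 8 (1): add — endpoints in different components.
3 6 (2): add — endpoints in different components.
6 7 (3): add — endpoints in different components.
0 1 (4): add — endpoints in different components.
5 6 (4): add — endpoints in different components.
0 4 (6): add — endpoints in different components.
4 5 (8): add — endpoints in different components.
0 3 (10): skip — 0 and 3 already connected.
2 3 (13): add — endpoints in different components.
The 5th edge added is 5 6.

5-6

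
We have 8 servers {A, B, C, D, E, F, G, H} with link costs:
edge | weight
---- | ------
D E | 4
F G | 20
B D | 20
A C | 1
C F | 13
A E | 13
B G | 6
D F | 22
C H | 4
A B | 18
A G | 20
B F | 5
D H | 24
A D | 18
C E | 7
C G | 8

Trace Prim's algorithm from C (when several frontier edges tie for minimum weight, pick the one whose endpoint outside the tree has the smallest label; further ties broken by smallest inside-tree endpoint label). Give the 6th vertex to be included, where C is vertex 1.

G

Prim's algorithm from C:
Step 1: cheapest edge leaving the tree is A C (1); add A.
Step 2: cheapest edge leaving the tree is C H (4); add H.
Step 3: cheapest edge leaving the tree is C E (7); add E.
Step 4: cheapest edge leaving the tree is D E (4); add D.
Step 5: cheapest edge leaving the tree is C G (8); add G.
Step 6: cheapest edge leaving the tree is B G (6); add B.
Step 7: cheapest edge leaving the tree is B F (5); add F.
Vertex order: C, A, H, E, D, G, B, F. The 6th vertex is G.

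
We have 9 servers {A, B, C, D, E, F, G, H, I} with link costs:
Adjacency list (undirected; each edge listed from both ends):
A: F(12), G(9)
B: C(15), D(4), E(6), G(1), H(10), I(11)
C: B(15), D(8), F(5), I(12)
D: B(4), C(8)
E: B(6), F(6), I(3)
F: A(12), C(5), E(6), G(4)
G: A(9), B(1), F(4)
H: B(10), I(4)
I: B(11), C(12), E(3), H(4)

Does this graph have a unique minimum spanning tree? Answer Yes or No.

No

Kruskal: consider edges lightest-first.
B–G (1): add — endpoints in different components.
E–I (3): add — endpoints in different components.
B–D (4): add — endpoints in different components.
F–G (4): add — endpoints in different components.
H–I (4): add — endpoints in different components.
C–F (5): add — endpoints in different components.
B–E (6): add — endpoints in different components.
E–F (6): skip — E and F already connected.
C–D (8): skip — C and D already connected.
A–G (9): add — endpoints in different components.
Non-tree edge E–F has weight 6, equal to the heaviest edge on its tree cycle — swapping gives another MST of the same weight. Not unique.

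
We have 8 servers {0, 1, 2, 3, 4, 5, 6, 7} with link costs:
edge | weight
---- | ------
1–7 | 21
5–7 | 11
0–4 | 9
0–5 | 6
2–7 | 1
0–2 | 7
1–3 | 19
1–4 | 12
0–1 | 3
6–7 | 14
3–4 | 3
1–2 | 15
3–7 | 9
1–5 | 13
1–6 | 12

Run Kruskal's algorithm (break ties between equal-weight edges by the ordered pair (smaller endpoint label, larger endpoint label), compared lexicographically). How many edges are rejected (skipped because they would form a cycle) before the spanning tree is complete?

3

Kruskal: consider edges lightest-first.
2–7 (1): add — endpoints in different components.
0–1 (3): add — endpoints in different components.
3–4 (3): add — endpoints in different components.
0–5 (6): add — endpoints in different components.
0–2 (7): add — endpoints in different components.
0–4 (9): add — endpoints in different components.
3–7 (9): skip — 3 and 7 already connected.
5–7 (11): skip — 5 and 7 already connected.
1–4 (12): skip — 1 and 4 already connected.
1–6 (12): add — endpoints in different components.
Edges rejected before the tree was complete: 3.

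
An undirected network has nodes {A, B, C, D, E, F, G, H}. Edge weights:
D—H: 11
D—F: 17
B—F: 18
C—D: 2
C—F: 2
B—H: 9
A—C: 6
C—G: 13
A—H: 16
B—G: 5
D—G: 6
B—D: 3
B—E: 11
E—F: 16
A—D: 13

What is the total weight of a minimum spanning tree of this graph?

38

Sort edges by weight, then run Kruskal:
C—D (2): add — endpoints in different components.
C—F (2): add — endpoints in different components.
B—D (3): add — endpoints in different components.
B—G (5): add — endpoints in different components.
A—C (6): add — endpoints in different components.
D—G (6): skip — D and G already connected.
B—H (9): add — endpoints in different components.
B—E (11): add — endpoints in different components.
MST edges: C—D, C—F, B—D, B—G, A—C, B—H, B—E; total weight 2+2+3+5+6+9+11 = 38.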